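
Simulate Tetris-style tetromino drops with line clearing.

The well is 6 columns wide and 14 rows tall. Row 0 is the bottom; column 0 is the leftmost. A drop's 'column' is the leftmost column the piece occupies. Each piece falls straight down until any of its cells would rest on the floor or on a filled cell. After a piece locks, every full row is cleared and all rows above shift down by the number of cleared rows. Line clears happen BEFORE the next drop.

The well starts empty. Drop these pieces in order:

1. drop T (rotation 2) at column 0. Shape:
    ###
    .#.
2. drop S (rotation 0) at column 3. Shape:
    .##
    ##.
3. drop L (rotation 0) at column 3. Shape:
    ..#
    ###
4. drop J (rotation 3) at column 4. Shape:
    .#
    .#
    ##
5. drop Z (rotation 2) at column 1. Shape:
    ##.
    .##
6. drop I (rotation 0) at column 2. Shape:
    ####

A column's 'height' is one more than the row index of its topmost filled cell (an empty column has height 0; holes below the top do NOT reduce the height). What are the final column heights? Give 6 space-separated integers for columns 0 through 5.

Answer: 2 5 8 8 8 8

Derivation:
Drop 1: T rot2 at col 0 lands with bottom-row=0; cleared 0 line(s) (total 0); column heights now [2 2 2 0 0 0], max=2
Drop 2: S rot0 at col 3 lands with bottom-row=0; cleared 0 line(s) (total 0); column heights now [2 2 2 1 2 2], max=2
Drop 3: L rot0 at col 3 lands with bottom-row=2; cleared 0 line(s) (total 0); column heights now [2 2 2 3 3 4], max=4
Drop 4: J rot3 at col 4 lands with bottom-row=4; cleared 0 line(s) (total 0); column heights now [2 2 2 3 5 7], max=7
Drop 5: Z rot2 at col 1 lands with bottom-row=3; cleared 0 line(s) (total 0); column heights now [2 5 5 4 5 7], max=7
Drop 6: I rot0 at col 2 lands with bottom-row=7; cleared 0 line(s) (total 0); column heights now [2 5 8 8 8 8], max=8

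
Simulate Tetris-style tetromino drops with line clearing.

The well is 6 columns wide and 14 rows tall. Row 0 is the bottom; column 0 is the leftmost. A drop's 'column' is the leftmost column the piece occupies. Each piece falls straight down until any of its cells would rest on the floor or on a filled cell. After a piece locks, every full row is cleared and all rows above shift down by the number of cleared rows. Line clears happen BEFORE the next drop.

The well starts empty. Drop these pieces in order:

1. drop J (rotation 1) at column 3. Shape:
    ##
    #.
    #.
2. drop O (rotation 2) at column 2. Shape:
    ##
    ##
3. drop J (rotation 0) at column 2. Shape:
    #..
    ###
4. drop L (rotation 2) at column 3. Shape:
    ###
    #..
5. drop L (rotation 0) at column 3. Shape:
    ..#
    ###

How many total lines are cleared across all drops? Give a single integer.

Drop 1: J rot1 at col 3 lands with bottom-row=0; cleared 0 line(s) (total 0); column heights now [0 0 0 3 3 0], max=3
Drop 2: O rot2 at col 2 lands with bottom-row=3; cleared 0 line(s) (total 0); column heights now [0 0 5 5 3 0], max=5
Drop 3: J rot0 at col 2 lands with bottom-row=5; cleared 0 line(s) (total 0); column heights now [0 0 7 6 6 0], max=7
Drop 4: L rot2 at col 3 lands with bottom-row=6; cleared 0 line(s) (total 0); column heights now [0 0 7 8 8 8], max=8
Drop 5: L rot0 at col 3 lands with bottom-row=8; cleared 0 line(s) (total 0); column heights now [0 0 7 9 9 10], max=10

Answer: 0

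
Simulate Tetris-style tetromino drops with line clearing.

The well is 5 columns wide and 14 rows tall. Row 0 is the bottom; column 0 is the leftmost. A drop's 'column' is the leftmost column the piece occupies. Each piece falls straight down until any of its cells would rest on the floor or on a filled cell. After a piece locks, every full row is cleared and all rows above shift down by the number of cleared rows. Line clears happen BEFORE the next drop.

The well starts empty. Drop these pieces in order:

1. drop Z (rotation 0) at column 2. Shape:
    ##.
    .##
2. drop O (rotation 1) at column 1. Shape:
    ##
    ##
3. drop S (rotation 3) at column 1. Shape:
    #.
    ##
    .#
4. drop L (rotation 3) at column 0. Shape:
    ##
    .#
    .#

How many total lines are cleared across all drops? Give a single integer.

Drop 1: Z rot0 at col 2 lands with bottom-row=0; cleared 0 line(s) (total 0); column heights now [0 0 2 2 1], max=2
Drop 2: O rot1 at col 1 lands with bottom-row=2; cleared 0 line(s) (total 0); column heights now [0 4 4 2 1], max=4
Drop 3: S rot3 at col 1 lands with bottom-row=4; cleared 0 line(s) (total 0); column heights now [0 7 6 2 1], max=7
Drop 4: L rot3 at col 0 lands with bottom-row=7; cleared 0 line(s) (total 0); column heights now [10 10 6 2 1], max=10

Answer: 0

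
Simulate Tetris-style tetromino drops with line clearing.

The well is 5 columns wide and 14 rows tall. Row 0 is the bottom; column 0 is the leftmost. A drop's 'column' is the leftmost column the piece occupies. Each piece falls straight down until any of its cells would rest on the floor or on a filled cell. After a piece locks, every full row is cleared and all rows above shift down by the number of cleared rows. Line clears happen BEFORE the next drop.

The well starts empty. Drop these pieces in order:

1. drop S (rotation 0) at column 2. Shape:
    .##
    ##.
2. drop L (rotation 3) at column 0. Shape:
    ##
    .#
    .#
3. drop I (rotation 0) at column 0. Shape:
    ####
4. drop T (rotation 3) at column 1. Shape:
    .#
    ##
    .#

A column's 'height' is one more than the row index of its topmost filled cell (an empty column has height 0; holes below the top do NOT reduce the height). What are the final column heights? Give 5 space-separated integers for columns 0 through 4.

Answer: 4 6 7 4 2

Derivation:
Drop 1: S rot0 at col 2 lands with bottom-row=0; cleared 0 line(s) (total 0); column heights now [0 0 1 2 2], max=2
Drop 2: L rot3 at col 0 lands with bottom-row=0; cleared 0 line(s) (total 0); column heights now [3 3 1 2 2], max=3
Drop 3: I rot0 at col 0 lands with bottom-row=3; cleared 0 line(s) (total 0); column heights now [4 4 4 4 2], max=4
Drop 4: T rot3 at col 1 lands with bottom-row=4; cleared 0 line(s) (total 0); column heights now [4 6 7 4 2], max=7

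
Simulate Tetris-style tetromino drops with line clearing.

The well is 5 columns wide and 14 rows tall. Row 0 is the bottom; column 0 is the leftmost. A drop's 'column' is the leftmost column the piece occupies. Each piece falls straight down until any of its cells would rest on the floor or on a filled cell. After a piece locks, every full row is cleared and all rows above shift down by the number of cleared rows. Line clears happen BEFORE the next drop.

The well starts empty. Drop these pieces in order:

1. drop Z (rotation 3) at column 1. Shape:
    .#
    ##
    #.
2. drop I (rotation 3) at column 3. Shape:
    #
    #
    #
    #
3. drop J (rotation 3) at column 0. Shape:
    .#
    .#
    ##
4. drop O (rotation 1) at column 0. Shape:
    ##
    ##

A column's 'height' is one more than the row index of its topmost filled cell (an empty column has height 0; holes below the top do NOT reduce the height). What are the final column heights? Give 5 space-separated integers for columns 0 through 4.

Drop 1: Z rot3 at col 1 lands with bottom-row=0; cleared 0 line(s) (total 0); column heights now [0 2 3 0 0], max=3
Drop 2: I rot3 at col 3 lands with bottom-row=0; cleared 0 line(s) (total 0); column heights now [0 2 3 4 0], max=4
Drop 3: J rot3 at col 0 lands with bottom-row=2; cleared 0 line(s) (total 0); column heights now [3 5 3 4 0], max=5
Drop 4: O rot1 at col 0 lands with bottom-row=5; cleared 0 line(s) (total 0); column heights now [7 7 3 4 0], max=7

Answer: 7 7 3 4 0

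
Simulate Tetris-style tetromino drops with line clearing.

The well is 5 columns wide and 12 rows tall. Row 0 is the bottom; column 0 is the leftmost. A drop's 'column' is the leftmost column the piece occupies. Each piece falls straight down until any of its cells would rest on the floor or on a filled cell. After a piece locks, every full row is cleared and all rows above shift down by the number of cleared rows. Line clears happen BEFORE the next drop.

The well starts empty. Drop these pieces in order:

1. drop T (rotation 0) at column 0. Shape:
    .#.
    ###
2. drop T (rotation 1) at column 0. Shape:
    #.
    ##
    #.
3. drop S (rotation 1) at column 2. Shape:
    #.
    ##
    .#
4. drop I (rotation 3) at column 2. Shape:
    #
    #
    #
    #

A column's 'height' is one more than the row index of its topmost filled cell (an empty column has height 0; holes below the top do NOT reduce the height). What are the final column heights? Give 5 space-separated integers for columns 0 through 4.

Drop 1: T rot0 at col 0 lands with bottom-row=0; cleared 0 line(s) (total 0); column heights now [1 2 1 0 0], max=2
Drop 2: T rot1 at col 0 lands with bottom-row=1; cleared 0 line(s) (total 0); column heights now [4 3 1 0 0], max=4
Drop 3: S rot1 at col 2 lands with bottom-row=0; cleared 0 line(s) (total 0); column heights now [4 3 3 2 0], max=4
Drop 4: I rot3 at col 2 lands with bottom-row=3; cleared 0 line(s) (total 0); column heights now [4 3 7 2 0], max=7

Answer: 4 3 7 2 0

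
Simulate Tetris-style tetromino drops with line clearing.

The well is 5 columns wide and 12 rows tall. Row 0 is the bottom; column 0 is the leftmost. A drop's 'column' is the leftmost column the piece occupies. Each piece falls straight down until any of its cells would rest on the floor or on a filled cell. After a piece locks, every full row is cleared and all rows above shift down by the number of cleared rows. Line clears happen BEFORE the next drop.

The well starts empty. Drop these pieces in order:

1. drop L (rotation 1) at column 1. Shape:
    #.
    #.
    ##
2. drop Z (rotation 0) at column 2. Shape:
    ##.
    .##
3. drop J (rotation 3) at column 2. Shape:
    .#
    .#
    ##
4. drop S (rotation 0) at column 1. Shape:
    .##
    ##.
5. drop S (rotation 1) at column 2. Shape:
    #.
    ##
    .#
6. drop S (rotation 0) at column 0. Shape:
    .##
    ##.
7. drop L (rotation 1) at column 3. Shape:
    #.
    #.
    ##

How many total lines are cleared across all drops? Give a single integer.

Answer: 1

Derivation:
Drop 1: L rot1 at col 1 lands with bottom-row=0; cleared 0 line(s) (total 0); column heights now [0 3 1 0 0], max=3
Drop 2: Z rot0 at col 2 lands with bottom-row=0; cleared 0 line(s) (total 0); column heights now [0 3 2 2 1], max=3
Drop 3: J rot3 at col 2 lands with bottom-row=2; cleared 0 line(s) (total 0); column heights now [0 3 3 5 1], max=5
Drop 4: S rot0 at col 1 lands with bottom-row=4; cleared 0 line(s) (total 0); column heights now [0 5 6 6 1], max=6
Drop 5: S rot1 at col 2 lands with bottom-row=6; cleared 0 line(s) (total 0); column heights now [0 5 9 8 1], max=9
Drop 6: S rot0 at col 0 lands with bottom-row=8; cleared 0 line(s) (total 0); column heights now [9 10 10 8 1], max=10
Drop 7: L rot1 at col 3 lands with bottom-row=8; cleared 1 line(s) (total 1); column heights now [0 9 9 10 1], max=10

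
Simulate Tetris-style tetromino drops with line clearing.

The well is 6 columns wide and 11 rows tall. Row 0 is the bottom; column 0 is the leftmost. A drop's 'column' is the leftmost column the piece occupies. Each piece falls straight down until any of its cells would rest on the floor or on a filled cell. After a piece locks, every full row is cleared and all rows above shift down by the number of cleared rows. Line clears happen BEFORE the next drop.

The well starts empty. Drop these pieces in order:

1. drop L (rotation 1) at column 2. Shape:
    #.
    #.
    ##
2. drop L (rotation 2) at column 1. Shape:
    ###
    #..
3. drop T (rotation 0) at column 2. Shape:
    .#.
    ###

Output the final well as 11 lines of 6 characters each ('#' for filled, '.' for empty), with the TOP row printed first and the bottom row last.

Answer: ......
......
......
......
......
...#..
..###.
.###..
.##...
..#...
..##..

Derivation:
Drop 1: L rot1 at col 2 lands with bottom-row=0; cleared 0 line(s) (total 0); column heights now [0 0 3 1 0 0], max=3
Drop 2: L rot2 at col 1 lands with bottom-row=2; cleared 0 line(s) (total 0); column heights now [0 4 4 4 0 0], max=4
Drop 3: T rot0 at col 2 lands with bottom-row=4; cleared 0 line(s) (total 0); column heights now [0 4 5 6 5 0], max=6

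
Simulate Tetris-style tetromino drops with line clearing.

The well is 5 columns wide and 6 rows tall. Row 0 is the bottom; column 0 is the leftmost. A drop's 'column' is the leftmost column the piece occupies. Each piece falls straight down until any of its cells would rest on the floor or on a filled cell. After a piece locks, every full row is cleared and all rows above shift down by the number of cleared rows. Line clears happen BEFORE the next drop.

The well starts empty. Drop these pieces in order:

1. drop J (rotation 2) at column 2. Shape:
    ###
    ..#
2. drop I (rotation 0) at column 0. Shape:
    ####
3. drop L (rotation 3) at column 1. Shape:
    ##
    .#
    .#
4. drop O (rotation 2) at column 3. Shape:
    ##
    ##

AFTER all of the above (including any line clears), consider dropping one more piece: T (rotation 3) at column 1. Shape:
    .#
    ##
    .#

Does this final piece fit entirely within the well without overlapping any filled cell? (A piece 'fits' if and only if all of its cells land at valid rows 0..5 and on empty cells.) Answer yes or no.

Answer: no

Derivation:
Drop 1: J rot2 at col 2 lands with bottom-row=0; cleared 0 line(s) (total 0); column heights now [0 0 2 2 2], max=2
Drop 2: I rot0 at col 0 lands with bottom-row=2; cleared 0 line(s) (total 0); column heights now [3 3 3 3 2], max=3
Drop 3: L rot3 at col 1 lands with bottom-row=3; cleared 0 line(s) (total 0); column heights now [3 6 6 3 2], max=6
Drop 4: O rot2 at col 3 lands with bottom-row=3; cleared 0 line(s) (total 0); column heights now [3 6 6 5 5], max=6
Test piece T rot3 at col 1 (width 2): heights before test = [3 6 6 5 5]; fits = False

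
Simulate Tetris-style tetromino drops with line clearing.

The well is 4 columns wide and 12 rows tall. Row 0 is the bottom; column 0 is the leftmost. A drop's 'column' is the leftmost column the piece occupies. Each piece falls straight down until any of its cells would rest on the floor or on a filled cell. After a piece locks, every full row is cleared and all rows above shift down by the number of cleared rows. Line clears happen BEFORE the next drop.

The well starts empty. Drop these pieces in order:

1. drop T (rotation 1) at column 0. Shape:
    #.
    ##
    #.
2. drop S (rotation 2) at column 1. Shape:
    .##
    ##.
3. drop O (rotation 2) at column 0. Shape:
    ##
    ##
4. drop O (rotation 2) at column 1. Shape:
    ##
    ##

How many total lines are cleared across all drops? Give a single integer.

Answer: 1

Derivation:
Drop 1: T rot1 at col 0 lands with bottom-row=0; cleared 0 line(s) (total 0); column heights now [3 2 0 0], max=3
Drop 2: S rot2 at col 1 lands with bottom-row=2; cleared 0 line(s) (total 0); column heights now [3 3 4 4], max=4
Drop 3: O rot2 at col 0 lands with bottom-row=3; cleared 1 line(s) (total 1); column heights now [4 4 3 0], max=4
Drop 4: O rot2 at col 1 lands with bottom-row=4; cleared 0 line(s) (total 1); column heights now [4 6 6 0], max=6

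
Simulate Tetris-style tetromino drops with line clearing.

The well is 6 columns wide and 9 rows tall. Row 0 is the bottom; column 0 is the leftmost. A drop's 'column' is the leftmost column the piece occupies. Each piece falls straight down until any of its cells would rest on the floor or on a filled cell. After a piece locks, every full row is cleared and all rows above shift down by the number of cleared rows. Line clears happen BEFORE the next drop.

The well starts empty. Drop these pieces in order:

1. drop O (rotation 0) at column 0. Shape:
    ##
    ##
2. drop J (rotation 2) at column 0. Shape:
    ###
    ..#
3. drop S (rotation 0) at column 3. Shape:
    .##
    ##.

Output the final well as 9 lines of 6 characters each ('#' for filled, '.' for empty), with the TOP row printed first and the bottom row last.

Answer: ......
......
......
......
......
......
###...
###.##
##.##.

Derivation:
Drop 1: O rot0 at col 0 lands with bottom-row=0; cleared 0 line(s) (total 0); column heights now [2 2 0 0 0 0], max=2
Drop 2: J rot2 at col 0 lands with bottom-row=1; cleared 0 line(s) (total 0); column heights now [3 3 3 0 0 0], max=3
Drop 3: S rot0 at col 3 lands with bottom-row=0; cleared 0 line(s) (total 0); column heights now [3 3 3 1 2 2], max=3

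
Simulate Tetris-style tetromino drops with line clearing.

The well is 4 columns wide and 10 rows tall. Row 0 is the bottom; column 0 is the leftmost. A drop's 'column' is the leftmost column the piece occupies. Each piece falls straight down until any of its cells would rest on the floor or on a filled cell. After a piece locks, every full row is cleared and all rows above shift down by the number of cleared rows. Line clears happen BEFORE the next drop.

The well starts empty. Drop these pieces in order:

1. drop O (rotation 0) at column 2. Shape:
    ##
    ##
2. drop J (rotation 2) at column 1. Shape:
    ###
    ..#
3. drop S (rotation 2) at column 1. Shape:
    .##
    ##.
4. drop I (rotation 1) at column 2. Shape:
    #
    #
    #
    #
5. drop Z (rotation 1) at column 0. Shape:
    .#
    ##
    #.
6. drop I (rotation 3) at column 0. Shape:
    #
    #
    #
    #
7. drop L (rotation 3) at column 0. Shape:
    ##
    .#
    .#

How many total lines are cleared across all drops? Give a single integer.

Answer: 1

Derivation:
Drop 1: O rot0 at col 2 lands with bottom-row=0; cleared 0 line(s) (total 0); column heights now [0 0 2 2], max=2
Drop 2: J rot2 at col 1 lands with bottom-row=2; cleared 0 line(s) (total 0); column heights now [0 4 4 4], max=4
Drop 3: S rot2 at col 1 lands with bottom-row=4; cleared 0 line(s) (total 0); column heights now [0 5 6 6], max=6
Drop 4: I rot1 at col 2 lands with bottom-row=6; cleared 0 line(s) (total 0); column heights now [0 5 10 6], max=10
Drop 5: Z rot1 at col 0 lands with bottom-row=4; cleared 1 line(s) (total 1); column heights now [5 6 9 4], max=9
Drop 6: I rot3 at col 0 lands with bottom-row=5; cleared 0 line(s) (total 1); column heights now [9 6 9 4], max=9
Drop 7: L rot3 at col 0 lands with bottom-row=7; cleared 0 line(s) (total 1); column heights now [10 10 9 4], max=10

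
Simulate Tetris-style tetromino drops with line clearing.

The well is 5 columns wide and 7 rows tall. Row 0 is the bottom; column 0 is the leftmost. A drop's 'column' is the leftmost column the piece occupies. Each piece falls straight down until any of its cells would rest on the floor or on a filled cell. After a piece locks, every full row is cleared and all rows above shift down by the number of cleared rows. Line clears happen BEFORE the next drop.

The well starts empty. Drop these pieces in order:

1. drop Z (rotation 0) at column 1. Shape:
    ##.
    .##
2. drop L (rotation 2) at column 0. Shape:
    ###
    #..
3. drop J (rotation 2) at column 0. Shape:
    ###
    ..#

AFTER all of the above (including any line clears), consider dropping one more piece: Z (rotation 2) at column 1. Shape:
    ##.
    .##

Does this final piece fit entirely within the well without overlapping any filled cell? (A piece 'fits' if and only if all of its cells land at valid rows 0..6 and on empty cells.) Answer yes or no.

Answer: yes

Derivation:
Drop 1: Z rot0 at col 1 lands with bottom-row=0; cleared 0 line(s) (total 0); column heights now [0 2 2 1 0], max=2
Drop 2: L rot2 at col 0 lands with bottom-row=1; cleared 0 line(s) (total 0); column heights now [3 3 3 1 0], max=3
Drop 3: J rot2 at col 0 lands with bottom-row=3; cleared 0 line(s) (total 0); column heights now [5 5 5 1 0], max=5
Test piece Z rot2 at col 1 (width 3): heights before test = [5 5 5 1 0]; fits = True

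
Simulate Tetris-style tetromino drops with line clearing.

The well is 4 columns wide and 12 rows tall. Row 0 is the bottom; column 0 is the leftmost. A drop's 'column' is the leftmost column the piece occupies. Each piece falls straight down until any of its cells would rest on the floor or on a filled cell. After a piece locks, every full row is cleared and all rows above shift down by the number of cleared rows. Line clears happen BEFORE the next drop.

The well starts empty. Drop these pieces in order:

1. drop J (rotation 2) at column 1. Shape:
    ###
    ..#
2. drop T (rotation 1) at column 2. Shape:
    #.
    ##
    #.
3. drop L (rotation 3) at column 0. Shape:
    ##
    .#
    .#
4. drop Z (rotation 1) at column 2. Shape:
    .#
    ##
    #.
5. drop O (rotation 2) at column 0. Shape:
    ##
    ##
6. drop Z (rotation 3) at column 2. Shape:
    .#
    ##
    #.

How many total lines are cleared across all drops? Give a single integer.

Drop 1: J rot2 at col 1 lands with bottom-row=0; cleared 0 line(s) (total 0); column heights now [0 2 2 2], max=2
Drop 2: T rot1 at col 2 lands with bottom-row=2; cleared 0 line(s) (total 0); column heights now [0 2 5 4], max=5
Drop 3: L rot3 at col 0 lands with bottom-row=2; cleared 0 line(s) (total 0); column heights now [5 5 5 4], max=5
Drop 4: Z rot1 at col 2 lands with bottom-row=5; cleared 0 line(s) (total 0); column heights now [5 5 7 8], max=8
Drop 5: O rot2 at col 0 lands with bottom-row=5; cleared 1 line(s) (total 1); column heights now [6 6 6 7], max=7
Drop 6: Z rot3 at col 2 lands with bottom-row=6; cleared 0 line(s) (total 1); column heights now [6 6 8 9], max=9

Answer: 1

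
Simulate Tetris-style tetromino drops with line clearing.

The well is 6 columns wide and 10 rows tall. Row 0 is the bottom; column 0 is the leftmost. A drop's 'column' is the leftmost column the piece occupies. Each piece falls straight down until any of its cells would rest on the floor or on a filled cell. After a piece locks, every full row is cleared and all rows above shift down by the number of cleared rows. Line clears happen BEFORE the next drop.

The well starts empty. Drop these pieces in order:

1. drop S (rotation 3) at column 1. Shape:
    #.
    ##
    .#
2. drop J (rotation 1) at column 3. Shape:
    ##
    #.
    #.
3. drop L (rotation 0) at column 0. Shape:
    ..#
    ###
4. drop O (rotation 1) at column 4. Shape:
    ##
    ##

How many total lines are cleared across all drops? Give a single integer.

Drop 1: S rot3 at col 1 lands with bottom-row=0; cleared 0 line(s) (total 0); column heights now [0 3 2 0 0 0], max=3
Drop 2: J rot1 at col 3 lands with bottom-row=0; cleared 0 line(s) (total 0); column heights now [0 3 2 3 3 0], max=3
Drop 3: L rot0 at col 0 lands with bottom-row=3; cleared 0 line(s) (total 0); column heights now [4 4 5 3 3 0], max=5
Drop 4: O rot1 at col 4 lands with bottom-row=3; cleared 0 line(s) (total 0); column heights now [4 4 5 3 5 5], max=5

Answer: 0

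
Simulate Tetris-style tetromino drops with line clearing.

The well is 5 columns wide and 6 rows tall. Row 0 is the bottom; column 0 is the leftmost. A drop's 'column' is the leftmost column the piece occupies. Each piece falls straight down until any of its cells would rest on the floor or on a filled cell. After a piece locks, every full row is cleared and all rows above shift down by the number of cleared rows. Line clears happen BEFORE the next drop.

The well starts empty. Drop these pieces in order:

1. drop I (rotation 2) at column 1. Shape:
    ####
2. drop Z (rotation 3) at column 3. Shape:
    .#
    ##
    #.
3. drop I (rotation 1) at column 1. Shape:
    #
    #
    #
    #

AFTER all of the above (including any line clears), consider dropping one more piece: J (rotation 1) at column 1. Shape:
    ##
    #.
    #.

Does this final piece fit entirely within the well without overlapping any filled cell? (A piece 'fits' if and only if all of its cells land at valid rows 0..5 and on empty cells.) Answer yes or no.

Drop 1: I rot2 at col 1 lands with bottom-row=0; cleared 0 line(s) (total 0); column heights now [0 1 1 1 1], max=1
Drop 2: Z rot3 at col 3 lands with bottom-row=1; cleared 0 line(s) (total 0); column heights now [0 1 1 3 4], max=4
Drop 3: I rot1 at col 1 lands with bottom-row=1; cleared 0 line(s) (total 0); column heights now [0 5 1 3 4], max=5
Test piece J rot1 at col 1 (width 2): heights before test = [0 5 1 3 4]; fits = False

Answer: no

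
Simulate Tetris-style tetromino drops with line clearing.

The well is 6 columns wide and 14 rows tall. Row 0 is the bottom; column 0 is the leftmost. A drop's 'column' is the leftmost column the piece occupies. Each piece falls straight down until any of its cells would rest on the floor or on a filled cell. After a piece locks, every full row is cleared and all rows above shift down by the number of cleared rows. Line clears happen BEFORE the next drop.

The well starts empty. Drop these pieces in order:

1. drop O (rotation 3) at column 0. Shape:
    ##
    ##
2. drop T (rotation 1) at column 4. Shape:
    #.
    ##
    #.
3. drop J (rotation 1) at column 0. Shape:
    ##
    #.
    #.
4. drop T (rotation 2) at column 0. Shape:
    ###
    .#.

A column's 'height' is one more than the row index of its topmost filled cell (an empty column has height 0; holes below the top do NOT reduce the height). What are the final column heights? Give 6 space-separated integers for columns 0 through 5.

Drop 1: O rot3 at col 0 lands with bottom-row=0; cleared 0 line(s) (total 0); column heights now [2 2 0 0 0 0], max=2
Drop 2: T rot1 at col 4 lands with bottom-row=0; cleared 0 line(s) (total 0); column heights now [2 2 0 0 3 2], max=3
Drop 3: J rot1 at col 0 lands with bottom-row=2; cleared 0 line(s) (total 0); column heights now [5 5 0 0 3 2], max=5
Drop 4: T rot2 at col 0 lands with bottom-row=5; cleared 0 line(s) (total 0); column heights now [7 7 7 0 3 2], max=7

Answer: 7 7 7 0 3 2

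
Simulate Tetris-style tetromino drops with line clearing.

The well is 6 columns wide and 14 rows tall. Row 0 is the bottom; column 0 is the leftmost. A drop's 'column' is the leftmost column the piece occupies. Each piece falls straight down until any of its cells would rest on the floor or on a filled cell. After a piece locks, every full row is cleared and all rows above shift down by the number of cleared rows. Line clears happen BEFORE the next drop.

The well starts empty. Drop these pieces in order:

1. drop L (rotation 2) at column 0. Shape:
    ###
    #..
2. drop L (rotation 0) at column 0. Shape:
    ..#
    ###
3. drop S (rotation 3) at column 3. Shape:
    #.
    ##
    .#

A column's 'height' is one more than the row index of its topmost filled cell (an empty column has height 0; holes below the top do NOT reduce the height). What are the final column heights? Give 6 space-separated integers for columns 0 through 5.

Drop 1: L rot2 at col 0 lands with bottom-row=0; cleared 0 line(s) (total 0); column heights now [2 2 2 0 0 0], max=2
Drop 2: L rot0 at col 0 lands with bottom-row=2; cleared 0 line(s) (total 0); column heights now [3 3 4 0 0 0], max=4
Drop 3: S rot3 at col 3 lands with bottom-row=0; cleared 0 line(s) (total 0); column heights now [3 3 4 3 2 0], max=4

Answer: 3 3 4 3 2 0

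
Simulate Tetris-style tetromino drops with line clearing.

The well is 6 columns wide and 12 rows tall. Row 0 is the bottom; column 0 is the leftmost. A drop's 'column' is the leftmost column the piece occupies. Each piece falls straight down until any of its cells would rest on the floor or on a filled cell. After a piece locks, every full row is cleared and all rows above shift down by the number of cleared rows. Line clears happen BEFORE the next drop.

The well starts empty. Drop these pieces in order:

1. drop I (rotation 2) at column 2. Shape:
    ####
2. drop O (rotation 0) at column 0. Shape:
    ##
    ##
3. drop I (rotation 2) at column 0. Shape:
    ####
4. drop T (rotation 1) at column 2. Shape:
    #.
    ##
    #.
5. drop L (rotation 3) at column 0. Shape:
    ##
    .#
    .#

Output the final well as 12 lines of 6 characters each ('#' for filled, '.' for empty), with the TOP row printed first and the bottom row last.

Drop 1: I rot2 at col 2 lands with bottom-row=0; cleared 0 line(s) (total 0); column heights now [0 0 1 1 1 1], max=1
Drop 2: O rot0 at col 0 lands with bottom-row=0; cleared 1 line(s) (total 1); column heights now [1 1 0 0 0 0], max=1
Drop 3: I rot2 at col 0 lands with bottom-row=1; cleared 0 line(s) (total 1); column heights now [2 2 2 2 0 0], max=2
Drop 4: T rot1 at col 2 lands with bottom-row=2; cleared 0 line(s) (total 1); column heights now [2 2 5 4 0 0], max=5
Drop 5: L rot3 at col 0 lands with bottom-row=2; cleared 0 line(s) (total 1); column heights now [5 5 5 4 0 0], max=5

Answer: ......
......
......
......
......
......
......
###...
.###..
.##...
####..
##....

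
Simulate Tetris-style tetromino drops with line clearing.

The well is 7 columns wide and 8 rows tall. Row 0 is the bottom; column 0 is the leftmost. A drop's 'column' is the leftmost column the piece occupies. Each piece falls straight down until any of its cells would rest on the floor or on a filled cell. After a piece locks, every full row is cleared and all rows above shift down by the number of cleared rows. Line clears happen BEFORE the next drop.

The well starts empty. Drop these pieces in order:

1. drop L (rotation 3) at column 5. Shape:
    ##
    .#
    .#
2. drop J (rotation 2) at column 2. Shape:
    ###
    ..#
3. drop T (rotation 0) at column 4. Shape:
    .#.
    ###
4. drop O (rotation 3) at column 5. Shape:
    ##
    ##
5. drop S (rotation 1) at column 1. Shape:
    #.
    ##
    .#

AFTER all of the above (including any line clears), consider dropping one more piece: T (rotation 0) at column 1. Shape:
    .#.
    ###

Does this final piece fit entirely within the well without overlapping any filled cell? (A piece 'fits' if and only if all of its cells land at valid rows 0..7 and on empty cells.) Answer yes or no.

Drop 1: L rot3 at col 5 lands with bottom-row=0; cleared 0 line(s) (total 0); column heights now [0 0 0 0 0 3 3], max=3
Drop 2: J rot2 at col 2 lands with bottom-row=0; cleared 0 line(s) (total 0); column heights now [0 0 2 2 2 3 3], max=3
Drop 3: T rot0 at col 4 lands with bottom-row=3; cleared 0 line(s) (total 0); column heights now [0 0 2 2 4 5 4], max=5
Drop 4: O rot3 at col 5 lands with bottom-row=5; cleared 0 line(s) (total 0); column heights now [0 0 2 2 4 7 7], max=7
Drop 5: S rot1 at col 1 lands with bottom-row=2; cleared 0 line(s) (total 0); column heights now [0 5 4 2 4 7 7], max=7
Test piece T rot0 at col 1 (width 3): heights before test = [0 5 4 2 4 7 7]; fits = True

Answer: yes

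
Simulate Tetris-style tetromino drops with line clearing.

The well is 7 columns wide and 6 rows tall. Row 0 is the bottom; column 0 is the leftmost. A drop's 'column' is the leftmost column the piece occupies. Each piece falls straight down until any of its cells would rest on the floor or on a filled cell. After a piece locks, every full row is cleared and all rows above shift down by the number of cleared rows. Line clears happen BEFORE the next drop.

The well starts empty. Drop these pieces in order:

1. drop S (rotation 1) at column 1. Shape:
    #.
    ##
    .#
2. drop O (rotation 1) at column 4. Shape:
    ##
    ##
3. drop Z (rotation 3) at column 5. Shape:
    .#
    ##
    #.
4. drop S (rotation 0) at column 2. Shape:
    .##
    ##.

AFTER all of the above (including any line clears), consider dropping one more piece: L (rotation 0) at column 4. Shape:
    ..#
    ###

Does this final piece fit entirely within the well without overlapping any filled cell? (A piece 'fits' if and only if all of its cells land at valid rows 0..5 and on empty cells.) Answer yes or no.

Drop 1: S rot1 at col 1 lands with bottom-row=0; cleared 0 line(s) (total 0); column heights now [0 3 2 0 0 0 0], max=3
Drop 2: O rot1 at col 4 lands with bottom-row=0; cleared 0 line(s) (total 0); column heights now [0 3 2 0 2 2 0], max=3
Drop 3: Z rot3 at col 5 lands with bottom-row=2; cleared 0 line(s) (total 0); column heights now [0 3 2 0 2 4 5], max=5
Drop 4: S rot0 at col 2 lands with bottom-row=2; cleared 0 line(s) (total 0); column heights now [0 3 3 4 4 4 5], max=5
Test piece L rot0 at col 4 (width 3): heights before test = [0 3 3 4 4 4 5]; fits = False

Answer: no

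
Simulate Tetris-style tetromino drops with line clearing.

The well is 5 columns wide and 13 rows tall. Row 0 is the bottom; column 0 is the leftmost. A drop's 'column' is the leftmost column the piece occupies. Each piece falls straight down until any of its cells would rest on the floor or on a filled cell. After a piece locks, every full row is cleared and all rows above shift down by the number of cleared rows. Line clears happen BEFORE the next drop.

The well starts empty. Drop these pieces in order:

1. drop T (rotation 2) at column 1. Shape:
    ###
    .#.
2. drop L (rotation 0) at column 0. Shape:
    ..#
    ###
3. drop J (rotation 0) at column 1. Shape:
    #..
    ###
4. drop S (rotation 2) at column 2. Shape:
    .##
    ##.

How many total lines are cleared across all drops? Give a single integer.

Drop 1: T rot2 at col 1 lands with bottom-row=0; cleared 0 line(s) (total 0); column heights now [0 2 2 2 0], max=2
Drop 2: L rot0 at col 0 lands with bottom-row=2; cleared 0 line(s) (total 0); column heights now [3 3 4 2 0], max=4
Drop 3: J rot0 at col 1 lands with bottom-row=4; cleared 0 line(s) (total 0); column heights now [3 6 5 5 0], max=6
Drop 4: S rot2 at col 2 lands with bottom-row=5; cleared 0 line(s) (total 0); column heights now [3 6 6 7 7], max=7

Answer: 0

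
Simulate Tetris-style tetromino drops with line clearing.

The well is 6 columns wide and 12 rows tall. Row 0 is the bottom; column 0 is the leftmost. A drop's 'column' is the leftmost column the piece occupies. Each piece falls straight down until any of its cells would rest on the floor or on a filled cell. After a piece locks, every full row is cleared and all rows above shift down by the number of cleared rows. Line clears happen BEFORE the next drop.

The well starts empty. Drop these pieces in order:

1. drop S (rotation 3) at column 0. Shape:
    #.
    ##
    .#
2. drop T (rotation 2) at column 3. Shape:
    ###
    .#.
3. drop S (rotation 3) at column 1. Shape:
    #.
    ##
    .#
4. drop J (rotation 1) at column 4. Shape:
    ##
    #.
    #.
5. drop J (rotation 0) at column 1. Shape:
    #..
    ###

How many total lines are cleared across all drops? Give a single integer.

Answer: 1

Derivation:
Drop 1: S rot3 at col 0 lands with bottom-row=0; cleared 0 line(s) (total 0); column heights now [3 2 0 0 0 0], max=3
Drop 2: T rot2 at col 3 lands with bottom-row=0; cleared 0 line(s) (total 0); column heights now [3 2 0 2 2 2], max=3
Drop 3: S rot3 at col 1 lands with bottom-row=1; cleared 1 line(s) (total 1); column heights now [2 3 2 0 1 0], max=3
Drop 4: J rot1 at col 4 lands with bottom-row=1; cleared 0 line(s) (total 1); column heights now [2 3 2 0 4 4], max=4
Drop 5: J rot0 at col 1 lands with bottom-row=3; cleared 0 line(s) (total 1); column heights now [2 5 4 4 4 4], max=5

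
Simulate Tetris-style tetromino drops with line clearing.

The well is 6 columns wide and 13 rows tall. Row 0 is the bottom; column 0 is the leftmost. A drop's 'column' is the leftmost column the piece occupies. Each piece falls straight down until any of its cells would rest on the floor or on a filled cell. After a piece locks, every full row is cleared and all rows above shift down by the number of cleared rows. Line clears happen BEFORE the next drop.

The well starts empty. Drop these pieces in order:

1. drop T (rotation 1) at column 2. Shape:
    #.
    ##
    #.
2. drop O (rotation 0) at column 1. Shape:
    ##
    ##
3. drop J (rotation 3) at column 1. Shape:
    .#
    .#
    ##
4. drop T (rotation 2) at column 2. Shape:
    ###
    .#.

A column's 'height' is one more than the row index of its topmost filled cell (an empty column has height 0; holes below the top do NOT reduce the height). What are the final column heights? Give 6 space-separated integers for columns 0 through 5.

Answer: 0 6 9 9 9 0

Derivation:
Drop 1: T rot1 at col 2 lands with bottom-row=0; cleared 0 line(s) (total 0); column heights now [0 0 3 2 0 0], max=3
Drop 2: O rot0 at col 1 lands with bottom-row=3; cleared 0 line(s) (total 0); column heights now [0 5 5 2 0 0], max=5
Drop 3: J rot3 at col 1 lands with bottom-row=5; cleared 0 line(s) (total 0); column heights now [0 6 8 2 0 0], max=8
Drop 4: T rot2 at col 2 lands with bottom-row=7; cleared 0 line(s) (total 0); column heights now [0 6 9 9 9 0], max=9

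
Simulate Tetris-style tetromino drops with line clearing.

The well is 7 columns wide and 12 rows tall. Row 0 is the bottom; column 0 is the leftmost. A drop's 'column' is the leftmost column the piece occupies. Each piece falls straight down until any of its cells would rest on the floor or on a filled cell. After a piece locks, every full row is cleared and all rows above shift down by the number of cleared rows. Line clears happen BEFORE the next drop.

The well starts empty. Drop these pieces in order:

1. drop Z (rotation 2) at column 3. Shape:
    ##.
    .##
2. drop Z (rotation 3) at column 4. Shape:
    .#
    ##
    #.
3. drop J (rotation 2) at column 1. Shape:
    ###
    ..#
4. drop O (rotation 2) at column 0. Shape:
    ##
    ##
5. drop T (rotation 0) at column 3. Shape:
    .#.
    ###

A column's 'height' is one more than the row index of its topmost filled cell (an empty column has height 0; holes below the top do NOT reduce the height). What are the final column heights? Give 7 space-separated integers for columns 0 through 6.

Answer: 6 6 4 6 7 6 0

Derivation:
Drop 1: Z rot2 at col 3 lands with bottom-row=0; cleared 0 line(s) (total 0); column heights now [0 0 0 2 2 1 0], max=2
Drop 2: Z rot3 at col 4 lands with bottom-row=2; cleared 0 line(s) (total 0); column heights now [0 0 0 2 4 5 0], max=5
Drop 3: J rot2 at col 1 lands with bottom-row=2; cleared 0 line(s) (total 0); column heights now [0 4 4 4 4 5 0], max=5
Drop 4: O rot2 at col 0 lands with bottom-row=4; cleared 0 line(s) (total 0); column heights now [6 6 4 4 4 5 0], max=6
Drop 5: T rot0 at col 3 lands with bottom-row=5; cleared 0 line(s) (total 0); column heights now [6 6 4 6 7 6 0], max=7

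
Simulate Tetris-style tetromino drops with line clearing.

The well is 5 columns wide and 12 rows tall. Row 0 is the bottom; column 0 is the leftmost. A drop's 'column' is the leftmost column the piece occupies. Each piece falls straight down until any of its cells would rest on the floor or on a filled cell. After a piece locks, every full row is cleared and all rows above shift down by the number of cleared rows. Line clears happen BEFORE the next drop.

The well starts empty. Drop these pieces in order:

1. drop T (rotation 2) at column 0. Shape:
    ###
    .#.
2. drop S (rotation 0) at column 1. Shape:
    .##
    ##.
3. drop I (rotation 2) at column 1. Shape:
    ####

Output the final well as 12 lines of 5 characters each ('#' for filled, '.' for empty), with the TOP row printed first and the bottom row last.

Answer: .....
.....
.....
.....
.....
.....
.....
.####
..##.
.##..
###..
.#...

Derivation:
Drop 1: T rot2 at col 0 lands with bottom-row=0; cleared 0 line(s) (total 0); column heights now [2 2 2 0 0], max=2
Drop 2: S rot0 at col 1 lands with bottom-row=2; cleared 0 line(s) (total 0); column heights now [2 3 4 4 0], max=4
Drop 3: I rot2 at col 1 lands with bottom-row=4; cleared 0 line(s) (total 0); column heights now [2 5 5 5 5], max=5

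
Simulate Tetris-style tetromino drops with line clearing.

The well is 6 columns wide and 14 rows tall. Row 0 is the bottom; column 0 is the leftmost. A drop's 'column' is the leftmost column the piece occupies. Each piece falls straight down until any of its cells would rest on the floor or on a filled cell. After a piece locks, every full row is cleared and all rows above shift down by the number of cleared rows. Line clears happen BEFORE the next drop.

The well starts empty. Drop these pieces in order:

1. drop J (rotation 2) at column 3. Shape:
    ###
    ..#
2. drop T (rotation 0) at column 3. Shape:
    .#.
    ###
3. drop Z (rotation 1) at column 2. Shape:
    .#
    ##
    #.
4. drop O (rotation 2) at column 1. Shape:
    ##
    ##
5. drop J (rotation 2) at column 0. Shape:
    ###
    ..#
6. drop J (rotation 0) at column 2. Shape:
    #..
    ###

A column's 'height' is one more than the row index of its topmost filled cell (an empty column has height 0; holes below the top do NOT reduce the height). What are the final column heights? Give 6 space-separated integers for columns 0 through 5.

Drop 1: J rot2 at col 3 lands with bottom-row=0; cleared 0 line(s) (total 0); column heights now [0 0 0 2 2 2], max=2
Drop 2: T rot0 at col 3 lands with bottom-row=2; cleared 0 line(s) (total 0); column heights now [0 0 0 3 4 3], max=4
Drop 3: Z rot1 at col 2 lands with bottom-row=2; cleared 0 line(s) (total 0); column heights now [0 0 4 5 4 3], max=5
Drop 4: O rot2 at col 1 lands with bottom-row=4; cleared 0 line(s) (total 0); column heights now [0 6 6 5 4 3], max=6
Drop 5: J rot2 at col 0 lands with bottom-row=6; cleared 0 line(s) (total 0); column heights now [8 8 8 5 4 3], max=8
Drop 6: J rot0 at col 2 lands with bottom-row=8; cleared 0 line(s) (total 0); column heights now [8 8 10 9 9 3], max=10

Answer: 8 8 10 9 9 3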